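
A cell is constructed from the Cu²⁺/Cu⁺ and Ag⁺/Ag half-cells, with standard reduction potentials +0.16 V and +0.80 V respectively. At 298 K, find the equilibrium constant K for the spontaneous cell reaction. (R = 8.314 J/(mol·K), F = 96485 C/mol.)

6.7 × 10^10

E°_cell = +0.80 − (+0.16) = 0.64 V, with n = 1 electron transferred.
At equilibrium E = 0, so the Nernst equation gives ln K = nFE°/RT = (1)(96485)(0.64)/((8.314)(298)) = 24.92.
K = e^24.92 = 6.7 × 10^10.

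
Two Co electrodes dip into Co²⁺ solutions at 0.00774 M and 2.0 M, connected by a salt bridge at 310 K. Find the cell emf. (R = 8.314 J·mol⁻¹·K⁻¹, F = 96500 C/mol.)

Both half-cells are Co²⁺/Co, so E°_cell = 0. The concentrated side is the cathode; the cell reaction moves Co²⁺ from high to low concentration with n = 2.
Q = [Co²⁺]_dilute/[Co²⁺]_conc = 0.00774/2.0 = 0.00387.
E = 0 − (RT/nF) ln Q = −((8.314×310)/(2×96500))(-5.555) = 0.0742 V.

0.074 V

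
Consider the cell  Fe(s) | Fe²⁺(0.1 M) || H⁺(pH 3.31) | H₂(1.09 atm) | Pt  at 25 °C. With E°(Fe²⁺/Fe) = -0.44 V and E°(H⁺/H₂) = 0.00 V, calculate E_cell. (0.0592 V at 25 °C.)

The hydrogen couple is the cathode, so E°_cell = 0.44 V; n = 2.
[H⁺] = 10^(−3.31) = 4.9 × 10^-4 M, and Q = [Fe²⁺]·P(H₂) / [H⁺]^2 = 4.54 × 10^5.
E = E° − (0.0592/2) log Q = 0.44 − (0.0592/2)(5.657) = 0.273 V.

0.27 V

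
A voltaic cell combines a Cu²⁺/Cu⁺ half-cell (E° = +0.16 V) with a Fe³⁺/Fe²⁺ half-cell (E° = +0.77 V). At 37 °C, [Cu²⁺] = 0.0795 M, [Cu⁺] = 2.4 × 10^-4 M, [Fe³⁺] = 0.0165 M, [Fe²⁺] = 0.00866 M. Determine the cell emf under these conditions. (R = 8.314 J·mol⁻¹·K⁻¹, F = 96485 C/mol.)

The Fe³⁺/Fe²⁺ couple has the higher reduction potential and acts as the cathode, so E°_cell = +0.77 − (+0.16) = 0.61 V.
Balancing electrons gives n = 1; the reaction quotient is Q = [Cu²⁺]·[Fe²⁺]/([Cu⁺]·[Fe³⁺]) = 174.
E = E° − (RT/nF) ln Q = 0.61 − (8.314×310)/(1×96485) × (5.158) = 0.610 − 0.138 = 0.472 V.

0.472 V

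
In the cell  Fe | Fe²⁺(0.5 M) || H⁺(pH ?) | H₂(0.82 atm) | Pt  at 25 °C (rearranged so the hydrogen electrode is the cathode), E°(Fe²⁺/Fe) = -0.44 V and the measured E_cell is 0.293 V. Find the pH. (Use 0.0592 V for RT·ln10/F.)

E°_cell = 0.44 V and n = 2.
log Q = n(E° − E)/0.0592 = 2×(0.44 − 0.293)/0.0592 = 4.966.
With Q = [Fe²⁺]·P(H₂) / [H⁺]^2, solving for [H⁺] gives log[H⁺] = -2.677, so pH = 2.68.

pH = 2.68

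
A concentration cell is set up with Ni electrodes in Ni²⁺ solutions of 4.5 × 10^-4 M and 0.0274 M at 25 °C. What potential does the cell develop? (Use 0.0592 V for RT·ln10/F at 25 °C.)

Both half-cells are Ni²⁺/Ni, so E°_cell = 0. The concentrated side is the cathode; the cell reaction moves Ni²⁺ from high to low concentration with n = 2.
Q = [Ni²⁺]_dilute/[Ni²⁺]_conc = 4.5 × 10^-4/0.0274 = 0.0164.
E = 0 − (0.0592/2) log Q = −(0.0592/2)(-1.785) = 0.0528 V.

0.053 V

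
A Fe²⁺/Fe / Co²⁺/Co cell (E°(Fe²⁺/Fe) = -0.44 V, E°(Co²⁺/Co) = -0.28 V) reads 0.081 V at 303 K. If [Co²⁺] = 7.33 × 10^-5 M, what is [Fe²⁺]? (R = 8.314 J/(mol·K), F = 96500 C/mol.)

0.031 M

From the Nernst equation, ln Q = nF(E° − E)/RT = 2×96500×(0.16 − 0.081)/(8.314×303) = 6.052, so Q = 425.
With Q = [Fe²⁺]/[Co²⁺] and the known concentrations, [Fe²⁺] in the numerator gives [Fe²⁺] = 0.031 M.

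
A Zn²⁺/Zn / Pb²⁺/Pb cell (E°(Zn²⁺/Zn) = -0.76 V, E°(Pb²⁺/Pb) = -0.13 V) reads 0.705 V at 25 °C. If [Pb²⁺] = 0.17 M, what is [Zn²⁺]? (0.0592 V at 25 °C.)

From the Nernst equation, log Q = n(E° − E)/0.0592 = 2(0.63 − 0.705)/0.0592 = -2.534, so Q = 0.00293.
With Q = [Zn²⁺]/[Pb²⁺] and the known concentrations, [Zn²⁺] in the numerator gives [Zn²⁺] = 5 × 10^-4 M.

5 × 10^-4 M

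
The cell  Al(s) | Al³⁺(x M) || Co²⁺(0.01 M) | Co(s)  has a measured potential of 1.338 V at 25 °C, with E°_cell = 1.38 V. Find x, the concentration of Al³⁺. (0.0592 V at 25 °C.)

0.13 M

From the Nernst equation, log Q = n(E° − E)/0.0592 = 6(1.38 − 1.338)/0.0592 = 4.257, so Q = 1.81 × 10^4.
With Q = [Al³⁺]^2/[Co²⁺]^3 and the known concentrations, [Al³⁺]^2 in the numerator gives [Al³⁺] = 0.13 M.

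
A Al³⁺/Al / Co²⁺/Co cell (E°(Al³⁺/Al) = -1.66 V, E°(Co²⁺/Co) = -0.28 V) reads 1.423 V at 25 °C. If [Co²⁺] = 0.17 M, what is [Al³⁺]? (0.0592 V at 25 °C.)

4.6 × 10^-4 M

From the Nernst equation, log Q = n(E° − E)/0.0592 = 6(1.38 − 1.423)/0.0592 = -4.358, so Q = 4.38 × 10^-5.
With Q = [Al³⁺]^2/[Co²⁺]^3 and the known concentrations, [Al³⁺]^2 in the numerator gives [Al³⁺] = 4.6 × 10^-4 M.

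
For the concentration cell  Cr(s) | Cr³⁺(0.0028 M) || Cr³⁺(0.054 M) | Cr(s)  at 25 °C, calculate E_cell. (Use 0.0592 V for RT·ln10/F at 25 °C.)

0.025 V

Both half-cells are Cr³⁺/Cr, so E°_cell = 0. The concentrated side is the cathode; the cell reaction moves Cr³⁺ from high to low concentration with n = 3.
Q = [Cr³⁺]_dilute/[Cr³⁺]_conc = 0.0028/0.054 = 0.0519.
E = 0 − (0.0592/3) log Q = −(0.0592/3)(-1.285) = 0.0254 V.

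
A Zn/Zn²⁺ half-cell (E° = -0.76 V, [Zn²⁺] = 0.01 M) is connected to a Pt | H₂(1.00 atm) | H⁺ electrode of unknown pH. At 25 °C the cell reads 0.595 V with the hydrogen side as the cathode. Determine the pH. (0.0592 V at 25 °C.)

E°_cell = 0.76 V and n = 2.
log Q = n(E° − E)/0.0592 = 2×(0.76 − 0.595)/0.0592 = 5.574.
With Q = [Zn²⁺]·P(H₂) / [H⁺]^2, solving for [H⁺] gives log[H⁺] = -3.787, so pH = 3.79.

pH = 3.79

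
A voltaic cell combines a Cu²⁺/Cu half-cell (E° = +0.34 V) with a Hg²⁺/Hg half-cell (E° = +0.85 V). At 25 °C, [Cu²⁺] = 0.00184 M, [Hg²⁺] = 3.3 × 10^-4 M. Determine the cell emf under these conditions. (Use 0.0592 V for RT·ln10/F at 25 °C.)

0.488 V

The Hg²⁺/Hg couple has the higher reduction potential and acts as the cathode, so E°_cell = +0.85 − (+0.34) = 0.51 V.
Balancing electrons gives n = 2; the reaction quotient is Q = [Cu²⁺]/[Hg²⁺] = 5.58.
At 25 °C, E = E° − (0.0592/n) log Q = 0.51 − (0.0592/2)(0.746) = 0.510 − 0.022 = 0.488 V.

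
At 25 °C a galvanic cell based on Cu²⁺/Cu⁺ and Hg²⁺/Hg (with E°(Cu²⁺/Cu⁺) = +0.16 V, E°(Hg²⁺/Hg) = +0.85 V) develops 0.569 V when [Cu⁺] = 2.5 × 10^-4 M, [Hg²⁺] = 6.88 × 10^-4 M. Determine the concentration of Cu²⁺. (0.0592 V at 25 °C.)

From the Nernst equation, log Q = n(E° − E)/0.0592 = 2(0.69 − 0.569)/0.0592 = 4.088, so Q = 1.22 × 10^4.
With Q = [Cu²⁺]^2/([Cu⁺]^2·[Hg²⁺]) and the known concentrations, [Cu²⁺]^2 in the numerator gives [Cu²⁺] = 7.3 × 10^-4 M.

7.3 × 10^-4 M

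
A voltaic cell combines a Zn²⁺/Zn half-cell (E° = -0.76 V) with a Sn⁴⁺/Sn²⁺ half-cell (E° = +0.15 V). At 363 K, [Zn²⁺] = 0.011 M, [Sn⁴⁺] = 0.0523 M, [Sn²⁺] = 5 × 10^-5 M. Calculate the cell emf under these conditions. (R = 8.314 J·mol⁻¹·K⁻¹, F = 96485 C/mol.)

The Sn⁴⁺/Sn²⁺ couple has the higher reduction potential and acts as the cathode, so E°_cell = +0.15 − (-0.76) = 0.91 V.
Balancing electrons gives n = 2; the reaction quotient is Q = [Zn²⁺]·[Sn²⁺]/[Sn⁴⁺] = 1.05 × 10^-5.
E = E° − (RT/nF) ln Q = 0.91 − (8.314×363)/(2×96485) × (-11.463) = 0.910 + 0.179 = 1.089 V.

1.09 V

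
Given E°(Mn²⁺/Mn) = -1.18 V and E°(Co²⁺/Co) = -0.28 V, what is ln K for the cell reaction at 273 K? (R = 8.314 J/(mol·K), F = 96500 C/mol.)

ln K = 76.5

E°_cell = -0.28 − (-1.18) = 0.90 V, with n = 2 electrons transferred.
At equilibrium E = 0, so the Nernst equation gives ln K = nFE°/RT = (2)(96500)(0.90)/((8.314)(273)) = 76.53.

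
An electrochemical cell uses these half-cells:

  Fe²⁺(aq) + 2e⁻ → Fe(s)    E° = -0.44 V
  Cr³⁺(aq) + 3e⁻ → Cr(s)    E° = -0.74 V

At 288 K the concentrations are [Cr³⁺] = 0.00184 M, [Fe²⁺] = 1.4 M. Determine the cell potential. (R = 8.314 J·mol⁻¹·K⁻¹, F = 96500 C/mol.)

0.356 V

The Fe²⁺/Fe couple has the higher reduction potential and acts as the cathode, so E°_cell = -0.44 − (-0.74) = 0.30 V.
Balancing electrons gives n = 6; the reaction quotient is Q = [Cr³⁺]^2/[Fe²⁺]^3 = 1.23 × 10^-6.
E = E° − (RT/nF) ln Q = 0.30 − (8.314×288)/(6×96500) × (-13.605) = 0.300 + 0.056 = 0.356 V.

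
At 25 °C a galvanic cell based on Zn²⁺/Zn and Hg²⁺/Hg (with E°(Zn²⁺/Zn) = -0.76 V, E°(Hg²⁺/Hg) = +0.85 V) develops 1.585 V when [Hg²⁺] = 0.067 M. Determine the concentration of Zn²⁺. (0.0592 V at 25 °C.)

From the Nernst equation, log Q = n(E° − E)/0.0592 = 2(1.61 − 1.585)/0.0592 = 0.845, so Q = 6.99.
With Q = [Zn²⁺]/[Hg²⁺] and the known concentrations, [Zn²⁺] in the numerator gives [Zn²⁺] = 0.47 M.

0.47 M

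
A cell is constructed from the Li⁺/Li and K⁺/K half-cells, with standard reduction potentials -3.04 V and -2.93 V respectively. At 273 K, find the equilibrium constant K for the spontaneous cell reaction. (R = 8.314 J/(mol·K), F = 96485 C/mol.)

E°_cell = -2.93 − (-3.04) = 0.11 V, with n = 1 electron transferred.
At equilibrium E = 0, so the Nernst equation gives ln K = nFE°/RT = (1)(96485)(0.11)/((8.314)(273)) = 4.68.
K = e^4.68 = 110.

110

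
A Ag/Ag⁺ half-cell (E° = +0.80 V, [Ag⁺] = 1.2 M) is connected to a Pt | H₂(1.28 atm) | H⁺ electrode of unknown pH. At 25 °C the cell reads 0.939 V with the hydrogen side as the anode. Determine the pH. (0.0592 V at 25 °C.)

pH = 2.22

E°_cell = 0.80 V and n = 2.
log Q = n(E° − E)/0.0592 = 2×(0.80 − 0.939)/0.0592 = -4.696.
With Q = [H⁺]^2 / ([Ag⁺]^2·P(H₂)), solving for [H⁺] gives log[H⁺] = -2.215, so pH = 2.22.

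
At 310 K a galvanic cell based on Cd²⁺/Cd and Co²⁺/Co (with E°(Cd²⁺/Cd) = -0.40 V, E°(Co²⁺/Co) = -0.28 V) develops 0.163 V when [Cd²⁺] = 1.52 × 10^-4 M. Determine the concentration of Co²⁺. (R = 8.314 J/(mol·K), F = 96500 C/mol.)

From the Nernst equation, ln Q = nF(E° − E)/RT = 2×96500×(0.12 − 0.163)/(8.314×310) = -3.220, so Q = 0.0400.
With Q = [Cd²⁺]/[Co²⁺] and the known concentrations, [Co²⁺] in the denominator gives [Co²⁺] = 0.0038 M.

0.0038 M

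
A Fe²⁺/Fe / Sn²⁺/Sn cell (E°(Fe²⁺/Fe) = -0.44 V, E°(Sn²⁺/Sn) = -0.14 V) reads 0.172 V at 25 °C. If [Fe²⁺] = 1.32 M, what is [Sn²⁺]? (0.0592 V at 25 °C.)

From the Nernst equation, log Q = n(E° − E)/0.0592 = 2(0.30 − 0.172)/0.0592 = 4.324, so Q = 2.11 × 10^4.
With Q = [Fe²⁺]/[Sn²⁺] and the known concentrations, [Sn²⁺] in the denominator gives [Sn²⁺] = 6.3 × 10^-5 M.

6.3 × 10^-5 M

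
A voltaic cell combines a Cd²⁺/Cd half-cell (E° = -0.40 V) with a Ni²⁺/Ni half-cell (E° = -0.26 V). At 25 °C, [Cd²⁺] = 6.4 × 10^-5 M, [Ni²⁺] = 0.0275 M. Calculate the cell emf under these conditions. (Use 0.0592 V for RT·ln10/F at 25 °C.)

0.218 V

The Ni²⁺/Ni couple has the higher reduction potential and acts as the cathode, so E°_cell = -0.26 − (-0.40) = 0.14 V.
Balancing electrons gives n = 2; the reaction quotient is Q = [Cd²⁺]/[Ni²⁺] = 0.00233.
At 25 °C, E = E° − (0.0592/n) log Q = 0.14 − (0.0592/2)(-2.633) = 0.140 + 0.078 = 0.218 V.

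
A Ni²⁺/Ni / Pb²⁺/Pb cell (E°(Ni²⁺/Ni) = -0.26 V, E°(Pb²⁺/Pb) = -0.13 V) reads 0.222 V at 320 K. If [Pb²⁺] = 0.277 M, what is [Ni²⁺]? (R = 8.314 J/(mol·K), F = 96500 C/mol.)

From the Nernst equation, ln Q = nF(E° − E)/RT = 2×96500×(0.13 − 0.222)/(8.314×320) = -6.674, so Q = 0.00126.
With Q = [Ni²⁺]/[Pb²⁺] and the known concentrations, [Ni²⁺] in the numerator gives [Ni²⁺] = 3.5 × 10^-4 M.

3.5 × 10^-4 M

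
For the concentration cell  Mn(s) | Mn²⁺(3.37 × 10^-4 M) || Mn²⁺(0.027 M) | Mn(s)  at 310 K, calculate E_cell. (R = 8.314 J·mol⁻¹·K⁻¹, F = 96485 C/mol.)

0.059 V

Both half-cells are Mn²⁺/Mn, so E°_cell = 0. The concentrated side is the cathode; the cell reaction moves Mn²⁺ from high to low concentration with n = 2.
Q = [Mn²⁺]_dilute/[Mn²⁺]_conc = 3.37 × 10^-4/0.027 = 0.0125.
E = 0 − (RT/nF) ln Q = −((8.314×310)/(2×96485))(-4.384) = 0.0586 V.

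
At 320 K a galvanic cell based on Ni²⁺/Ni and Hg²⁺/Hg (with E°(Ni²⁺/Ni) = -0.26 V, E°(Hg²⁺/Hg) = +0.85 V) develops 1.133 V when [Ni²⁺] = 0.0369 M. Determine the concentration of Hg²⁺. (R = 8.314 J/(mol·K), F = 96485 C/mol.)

From the Nernst equation, ln Q = nF(E° − E)/RT = 2×96485×(1.11 − 1.133)/(8.314×320) = -1.668, so Q = 0.189.
With Q = [Ni²⁺]/[Hg²⁺] and the known concentrations, [Hg²⁺] in the denominator gives [Hg²⁺] = 0.2 M.

0.2 M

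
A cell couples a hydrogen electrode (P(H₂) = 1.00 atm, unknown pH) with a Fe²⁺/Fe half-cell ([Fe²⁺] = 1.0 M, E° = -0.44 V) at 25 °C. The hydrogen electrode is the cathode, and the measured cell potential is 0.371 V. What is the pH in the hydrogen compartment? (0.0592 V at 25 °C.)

pH = 1.17

E°_cell = 0.44 V and n = 2.
log Q = n(E° − E)/0.0592 = 2×(0.44 − 0.371)/0.0592 = 2.331.
With Q = [Fe²⁺]·P(H₂) / [H⁺]^2, solving for [H⁺] gives log[H⁺] = -1.166, so pH = 1.17.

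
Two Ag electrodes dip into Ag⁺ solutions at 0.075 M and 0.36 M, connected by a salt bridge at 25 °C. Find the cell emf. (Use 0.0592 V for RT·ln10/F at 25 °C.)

0.040 V

Both half-cells are Ag⁺/Ag, so E°_cell = 0. The concentrated side is the cathode; the cell reaction moves Ag⁺ from high to low concentration with n = 1.
Q = [Ag⁺]_dilute/[Ag⁺]_conc = 0.075/0.36 = 0.208.
E = 0 − (0.0592/1) log Q = −(0.0592/1)(-0.681) = 0.0403 V.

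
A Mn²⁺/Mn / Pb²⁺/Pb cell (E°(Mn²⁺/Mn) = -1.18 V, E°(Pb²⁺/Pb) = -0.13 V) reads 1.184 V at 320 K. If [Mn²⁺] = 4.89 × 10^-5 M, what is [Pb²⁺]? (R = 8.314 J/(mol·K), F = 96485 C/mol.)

0.81 M

From the Nernst equation, ln Q = nF(E° − E)/RT = 2×96485×(1.05 − 1.184)/(8.314×320) = -9.719, so Q = 6.01 × 10^-5.
With Q = [Mn²⁺]/[Pb²⁺] and the known concentrations, [Pb²⁺] in the denominator gives [Pb²⁺] = 0.81 M.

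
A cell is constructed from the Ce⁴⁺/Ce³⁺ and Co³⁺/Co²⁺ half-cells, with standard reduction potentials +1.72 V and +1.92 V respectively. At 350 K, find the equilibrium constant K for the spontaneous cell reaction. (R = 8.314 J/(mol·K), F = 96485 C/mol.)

760

E°_cell = +1.92 − (+1.72) = 0.20 V, with n = 1 electron transferred.
At equilibrium E = 0, so the Nernst equation gives ln K = nFE°/RT = (1)(96485)(0.20)/((8.314)(350)) = 6.63.
K = e^6.63 = 760.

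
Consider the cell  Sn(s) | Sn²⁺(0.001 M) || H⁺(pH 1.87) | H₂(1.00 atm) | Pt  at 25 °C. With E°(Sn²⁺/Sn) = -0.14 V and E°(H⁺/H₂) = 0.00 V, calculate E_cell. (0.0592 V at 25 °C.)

0.12 V

The hydrogen couple is the cathode, so E°_cell = 0.14 V; n = 2.
[H⁺] = 10^(−1.87) = 0.013 M, and Q = [Sn²⁺]·P(H₂) / [H⁺]^2 = 5.50.
E = E° − (0.0592/2) log Q = 0.14 − (0.0592/2)(0.740) = 0.118 V.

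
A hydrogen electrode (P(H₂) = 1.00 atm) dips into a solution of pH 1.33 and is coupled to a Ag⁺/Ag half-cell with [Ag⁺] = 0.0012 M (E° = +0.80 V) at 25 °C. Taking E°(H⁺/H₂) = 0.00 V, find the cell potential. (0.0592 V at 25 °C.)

0.71 V

The Ag⁺/Ag couple is the cathode, so E°_cell = 0.80 V; n = 2.
[H⁺] = 10^(−1.33) = 0.047 M, and Q = [H⁺]^2 / ([Ag⁺]^2·P(H₂)) = 1520.
E = E° − (0.0592/2) log Q = 0.80 − (0.0592/2)(3.182) = 0.706 V.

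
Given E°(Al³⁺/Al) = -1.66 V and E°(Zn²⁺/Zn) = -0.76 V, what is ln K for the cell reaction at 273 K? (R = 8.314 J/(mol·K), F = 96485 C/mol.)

ln K = 229.6

E°_cell = -0.76 − (-1.66) = 0.90 V, with n = 6 electrons transferred.
At equilibrium E = 0, so the Nernst equation gives ln K = nFE°/RT = (6)(96485)(0.90)/((8.314)(273)) = 229.55.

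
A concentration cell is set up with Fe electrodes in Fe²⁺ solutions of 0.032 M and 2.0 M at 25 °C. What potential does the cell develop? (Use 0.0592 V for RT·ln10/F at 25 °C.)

Both half-cells are Fe²⁺/Fe, so E°_cell = 0. The concentrated side is the cathode; the cell reaction moves Fe²⁺ from high to low concentration with n = 2.
Q = [Fe²⁺]_dilute/[Fe²⁺]_conc = 0.032/2.0 = 0.0160.
E = 0 − (0.0592/2) log Q = −(0.0592/2)(-1.796) = 0.0532 V.

0.053 V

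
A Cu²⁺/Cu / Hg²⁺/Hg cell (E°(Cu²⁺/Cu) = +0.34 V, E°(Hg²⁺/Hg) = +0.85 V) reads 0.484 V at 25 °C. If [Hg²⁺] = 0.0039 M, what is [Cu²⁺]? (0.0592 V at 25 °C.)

From the Nernst equation, log Q = n(E° − E)/0.0592 = 2(0.51 − 0.484)/0.0592 = 0.878, so Q = 7.56.
With Q = [Cu²⁺]/[Hg²⁺] and the known concentrations, [Cu²⁺] in the numerator gives [Cu²⁺] = 0.029 M.

0.029 M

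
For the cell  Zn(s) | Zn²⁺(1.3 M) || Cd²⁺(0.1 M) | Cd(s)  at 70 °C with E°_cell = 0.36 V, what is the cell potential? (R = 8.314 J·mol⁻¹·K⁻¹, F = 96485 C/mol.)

0.322 V

Balancing electrons gives n = 2; the reaction quotient is Q = [Zn²⁺]/[Cd²⁺] = 13.0.
E = E° − (RT/nF) ln Q = 0.36 − (8.314×343)/(2×96485) × (2.565) = 0.360 − 0.038 = 0.322 V.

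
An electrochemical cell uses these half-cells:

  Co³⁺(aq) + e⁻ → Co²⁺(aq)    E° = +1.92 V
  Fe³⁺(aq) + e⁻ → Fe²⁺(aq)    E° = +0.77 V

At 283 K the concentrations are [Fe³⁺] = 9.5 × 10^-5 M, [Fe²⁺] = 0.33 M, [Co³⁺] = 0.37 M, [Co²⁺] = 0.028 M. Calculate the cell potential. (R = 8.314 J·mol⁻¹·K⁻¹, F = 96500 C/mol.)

1.41 V

The Co³⁺/Co²⁺ couple has the higher reduction potential and acts as the cathode, so E°_cell = +1.92 − (+0.77) = 1.15 V.
Balancing electrons gives n = 1; the reaction quotient is Q = [Fe³⁺]·[Co²⁺]/([Fe²⁺]·[Co³⁺]) = 2.18 × 10^-5.
E = E° − (RT/nF) ln Q = 1.15 − (8.314×283)/(1×96500) × (-10.734) = 1.150 + 0.262 = 1.412 V.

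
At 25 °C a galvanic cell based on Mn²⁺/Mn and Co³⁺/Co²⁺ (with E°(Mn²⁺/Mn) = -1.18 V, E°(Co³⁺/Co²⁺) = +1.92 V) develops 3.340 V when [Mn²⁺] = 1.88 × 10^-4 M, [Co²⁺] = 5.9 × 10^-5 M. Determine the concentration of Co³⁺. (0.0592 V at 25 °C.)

From the Nernst equation, log Q = n(E° − E)/0.0592 = 2(3.10 − 3.340)/0.0592 = -8.108, so Q = 7.8 × 10^-9.
With Q = [Mn²⁺]·[Co²⁺]^2/[Co³⁺]^2 and the known concentrations, [Co³⁺]^2 in the denominator gives [Co³⁺] = 0.0092 M.

0.0092 M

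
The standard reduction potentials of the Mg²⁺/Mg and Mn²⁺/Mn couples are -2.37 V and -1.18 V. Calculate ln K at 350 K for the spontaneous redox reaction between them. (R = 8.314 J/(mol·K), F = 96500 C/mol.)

E°_cell = -1.18 − (-2.37) = 1.19 V, with n = 2 electrons transferred.
At equilibrium E = 0, so the Nernst equation gives ln K = nFE°/RT = (2)(96500)(1.19)/((8.314)(350)) = 78.93.

ln K = 78.9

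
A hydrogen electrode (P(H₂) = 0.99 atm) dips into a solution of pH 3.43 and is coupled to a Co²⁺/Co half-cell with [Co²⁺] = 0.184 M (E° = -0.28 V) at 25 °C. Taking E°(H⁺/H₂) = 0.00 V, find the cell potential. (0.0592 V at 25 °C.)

0.099 V

The hydrogen couple is the cathode, so E°_cell = 0.28 V; n = 2.
[H⁺] = 10^(−3.43) = 3.7 × 10^-4 M, and Q = [Co²⁺]·P(H₂) / [H⁺]^2 = 1.32 × 10^6.
E = E° − (0.0592/2) log Q = 0.28 − (0.0592/2)(6.120) = 0.099 V.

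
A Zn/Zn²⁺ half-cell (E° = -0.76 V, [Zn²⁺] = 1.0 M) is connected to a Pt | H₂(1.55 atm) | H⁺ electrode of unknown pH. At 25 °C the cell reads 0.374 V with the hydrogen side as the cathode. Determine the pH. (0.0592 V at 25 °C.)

pH = 6.43

E°_cell = 0.76 V and n = 2.
log Q = n(E° − E)/0.0592 = 2×(0.76 − 0.374)/0.0592 = 13.041.
With Q = [Zn²⁺]·P(H₂) / [H⁺]^2, solving for [H⁺] gives log[H⁺] = -6.425, so pH = 6.43.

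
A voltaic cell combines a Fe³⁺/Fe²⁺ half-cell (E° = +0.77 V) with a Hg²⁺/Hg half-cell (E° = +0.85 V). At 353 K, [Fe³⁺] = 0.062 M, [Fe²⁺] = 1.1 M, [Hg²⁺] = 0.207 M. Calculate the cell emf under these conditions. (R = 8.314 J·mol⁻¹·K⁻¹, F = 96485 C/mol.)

The Hg²⁺/Hg couple has the higher reduction potential and acts as the cathode, so E°_cell = +0.85 − (+0.77) = 0.08 V.
Balancing electrons gives n = 2; the reaction quotient is Q = [Fe³⁺]^2/([Fe²⁺]^2·[Hg²⁺]) = 0.0153.
E = E° − (RT/nF) ln Q = 0.08 − (8.314×353)/(2×96485) × (-4.177) = 0.080 + 0.064 = 0.144 V.

0.144 V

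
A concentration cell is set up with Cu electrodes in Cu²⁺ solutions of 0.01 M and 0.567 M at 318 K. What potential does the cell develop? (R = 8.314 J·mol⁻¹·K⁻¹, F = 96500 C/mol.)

0.055 V

Both half-cells are Cu²⁺/Cu, so E°_cell = 0. The concentrated side is the cathode; the cell reaction moves Cu²⁺ from high to low concentration with n = 2.
Q = [Cu²⁺]_dilute/[Cu²⁺]_conc = 0.01/0.567 = 0.0176.
E = 0 − (RT/nF) ln Q = −((8.314×318)/(2×96500))(-4.038) = 0.0553 V.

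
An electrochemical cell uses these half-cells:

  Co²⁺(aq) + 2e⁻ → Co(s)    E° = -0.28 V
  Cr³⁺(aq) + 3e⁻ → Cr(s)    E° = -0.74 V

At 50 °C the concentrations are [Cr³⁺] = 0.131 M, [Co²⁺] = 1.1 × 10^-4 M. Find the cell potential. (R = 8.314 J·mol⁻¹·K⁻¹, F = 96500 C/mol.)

The Co²⁺/Co couple has the higher reduction potential and acts as the cathode, so E°_cell = -0.28 − (-0.74) = 0.46 V.
Balancing electrons gives n = 6; the reaction quotient is Q = [Cr³⁺]^2/[Co²⁺]^3 = 1.29 × 10^10.
E = E° − (RT/nF) ln Q = 0.46 − (8.314×323)/(6×96500) × (23.280) = 0.460 − 0.108 = 0.352 V.

0.352 V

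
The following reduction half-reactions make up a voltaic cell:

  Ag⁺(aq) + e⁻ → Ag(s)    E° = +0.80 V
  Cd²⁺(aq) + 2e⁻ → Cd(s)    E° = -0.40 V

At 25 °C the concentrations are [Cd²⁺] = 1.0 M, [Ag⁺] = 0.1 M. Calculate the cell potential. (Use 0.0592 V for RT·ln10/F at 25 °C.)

The Ag⁺/Ag couple has the higher reduction potential and acts as the cathode, so E°_cell = +0.80 − (-0.40) = 1.20 V.
Balancing electrons gives n = 2; the reaction quotient is Q = [Cd²⁺]/[Ag⁺]^2 = 100.
At 25 °C, E = E° − (0.0592/n) log Q = 1.20 − (0.0592/2)(2.000) = 1.200 − 0.059 = 1.141 V.

1.14 V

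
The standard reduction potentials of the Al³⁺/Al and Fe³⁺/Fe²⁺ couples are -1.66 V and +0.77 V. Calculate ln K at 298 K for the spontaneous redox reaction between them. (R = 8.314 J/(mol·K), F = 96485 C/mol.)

ln K = 283.9

E°_cell = +0.77 − (-1.66) = 2.43 V, with n = 3 electrons transferred.
At equilibrium E = 0, so the Nernst equation gives ln K = nFE°/RT = (3)(96485)(2.43)/((8.314)(298)) = 283.90.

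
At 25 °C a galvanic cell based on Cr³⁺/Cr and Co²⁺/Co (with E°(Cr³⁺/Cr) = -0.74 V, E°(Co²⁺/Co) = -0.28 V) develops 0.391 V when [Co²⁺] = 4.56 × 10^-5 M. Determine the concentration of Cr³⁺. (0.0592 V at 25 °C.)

9.7 × 10^-4 M

From the Nernst equation, log Q = n(E° − E)/0.0592 = 6(0.46 − 0.391)/0.0592 = 6.993, so Q = 9.85 × 10^6.
With Q = [Cr³⁺]^2/[Co²⁺]^3 and the known concentrations, [Cr³⁺]^2 in the numerator gives [Cr³⁺] = 9.7 × 10^-4 M.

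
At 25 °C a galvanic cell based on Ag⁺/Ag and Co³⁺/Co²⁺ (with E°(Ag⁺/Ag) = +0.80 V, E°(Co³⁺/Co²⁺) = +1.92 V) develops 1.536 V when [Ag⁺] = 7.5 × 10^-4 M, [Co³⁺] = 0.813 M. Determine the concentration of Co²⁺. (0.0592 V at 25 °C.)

From the Nernst equation, log Q = n(E° − E)/0.0592 = 1(1.12 − 1.536)/0.0592 = -7.027, so Q = 9.4 × 10^-8.
With Q = [Ag⁺]·[Co²⁺]/[Co³⁺] and the known concentrations, [Co²⁺] in the numerator gives [Co²⁺] = 1 × 10^-4 M.

1 × 10^-4 M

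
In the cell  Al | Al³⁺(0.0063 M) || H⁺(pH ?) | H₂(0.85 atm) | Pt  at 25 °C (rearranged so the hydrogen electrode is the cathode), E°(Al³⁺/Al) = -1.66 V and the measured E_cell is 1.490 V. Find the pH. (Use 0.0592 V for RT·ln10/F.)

pH = 3.64

E°_cell = 1.66 V and n = 6.
log Q = n(E° − E)/0.0592 = 6×(1.66 − 1.490)/0.0592 = 17.230.
With Q = [Al³⁺]^2·P(H₂)^3 / [H⁺]^6, solving for [H⁺] gives log[H⁺] = -3.640, so pH = 3.64.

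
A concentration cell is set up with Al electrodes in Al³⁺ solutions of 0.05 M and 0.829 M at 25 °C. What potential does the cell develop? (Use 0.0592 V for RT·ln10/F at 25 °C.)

Both half-cells are Al³⁺/Al, so E°_cell = 0. The concentrated side is the cathode; the cell reaction moves Al³⁺ from high to low concentration with n = 3.
Q = [Al³⁺]_dilute/[Al³⁺]_conc = 0.05/0.829 = 0.0603.
E = 0 − (0.0592/3) log Q = −(0.0592/3)(-1.220) = 0.0241 V.

0.024 V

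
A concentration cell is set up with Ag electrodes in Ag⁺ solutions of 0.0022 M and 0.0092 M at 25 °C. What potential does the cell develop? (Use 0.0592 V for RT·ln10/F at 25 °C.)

Both half-cells are Ag⁺/Ag, so E°_cell = 0. The concentrated side is the cathode; the cell reaction moves Ag⁺ from high to low concentration with n = 1.
Q = [Ag⁺]_dilute/[Ag⁺]_conc = 0.0022/0.0092 = 0.239.
E = 0 − (0.0592/1) log Q = −(0.0592/1)(-0.621) = 0.0368 V.

0.037 V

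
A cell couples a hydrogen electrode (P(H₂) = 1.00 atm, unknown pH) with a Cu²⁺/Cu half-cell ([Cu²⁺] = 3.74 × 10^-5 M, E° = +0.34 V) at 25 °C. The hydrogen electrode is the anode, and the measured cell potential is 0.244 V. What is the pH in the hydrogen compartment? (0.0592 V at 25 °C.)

pH = 0.59

E°_cell = 0.34 V and n = 2.
log Q = n(E° − E)/0.0592 = 2×(0.34 − 0.244)/0.0592 = 3.243.
With Q = [H⁺]^2 / ([Cu²⁺]·P(H₂)), solving for [H⁺] gives log[H⁺] = -0.592, so pH = 0.59.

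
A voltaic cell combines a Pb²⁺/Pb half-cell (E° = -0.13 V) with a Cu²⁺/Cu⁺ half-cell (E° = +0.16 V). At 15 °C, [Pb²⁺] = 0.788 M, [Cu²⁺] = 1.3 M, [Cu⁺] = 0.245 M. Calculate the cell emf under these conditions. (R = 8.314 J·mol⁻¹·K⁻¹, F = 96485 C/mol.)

0.334 V

The Cu²⁺/Cu⁺ couple has the higher reduction potential and acts as the cathode, so E°_cell = +0.16 − (-0.13) = 0.29 V.
Balancing electrons gives n = 2; the reaction quotient is Q = [Pb²⁺]·[Cu⁺]^2/[Cu²⁺]^2 = 0.0280.
E = E° − (RT/nF) ln Q = 0.29 − (8.314×288)/(2×96485) × (-3.576) = 0.290 + 0.044 = 0.334 V.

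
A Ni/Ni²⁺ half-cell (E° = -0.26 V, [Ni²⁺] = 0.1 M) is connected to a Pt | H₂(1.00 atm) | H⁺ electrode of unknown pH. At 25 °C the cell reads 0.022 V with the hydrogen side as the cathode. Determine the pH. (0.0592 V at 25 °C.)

pH = 4.52

E°_cell = 0.26 V and n = 2.
log Q = n(E° − E)/0.0592 = 2×(0.26 − 0.022)/0.0592 = 8.041.
With Q = [Ni²⁺]·P(H₂) / [H⁺]^2, solving for [H⁺] gives log[H⁺] = -4.520, so pH = 4.52.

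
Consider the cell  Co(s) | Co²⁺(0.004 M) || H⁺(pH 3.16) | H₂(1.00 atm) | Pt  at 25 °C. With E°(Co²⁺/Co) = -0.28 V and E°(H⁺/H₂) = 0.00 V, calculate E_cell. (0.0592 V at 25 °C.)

The hydrogen couple is the cathode, so E°_cell = 0.28 V; n = 2.
[H⁺] = 10^(−3.16) = 6.9 × 10^-4 M, and Q = [Co²⁺]·P(H₂) / [H⁺]^2 = 8360.
E = E° − (0.0592/2) log Q = 0.28 − (0.0592/2)(3.922) = 0.164 V.

0.16 V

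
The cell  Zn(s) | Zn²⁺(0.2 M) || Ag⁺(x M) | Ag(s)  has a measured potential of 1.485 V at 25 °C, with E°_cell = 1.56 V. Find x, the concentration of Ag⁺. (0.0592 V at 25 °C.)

From the Nernst equation, log Q = n(E° − E)/0.0592 = 2(1.56 − 1.485)/0.0592 = 2.534, so Q = 342.
With Q = [Zn²⁺]/[Ag⁺]^2 and the known concentrations, [Ag⁺]^2 in the denominator gives [Ag⁺] = 0.024 M.

0.024 M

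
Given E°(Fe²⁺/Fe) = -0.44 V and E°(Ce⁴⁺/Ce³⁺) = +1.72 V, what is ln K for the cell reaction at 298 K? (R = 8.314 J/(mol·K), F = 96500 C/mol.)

E°_cell = +1.72 − (-0.44) = 2.16 V, with n = 2 electrons transferred.
At equilibrium E = 0, so the Nernst equation gives ln K = nFE°/RT = (2)(96500)(2.16)/((8.314)(298)) = 168.26.

ln K = 168.3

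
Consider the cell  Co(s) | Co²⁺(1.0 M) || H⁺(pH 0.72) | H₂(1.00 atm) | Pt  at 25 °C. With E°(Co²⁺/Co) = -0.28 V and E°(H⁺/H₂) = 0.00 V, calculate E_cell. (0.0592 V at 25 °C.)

0.24 V

The hydrogen couple is the cathode, so E°_cell = 0.28 V; n = 2.
[H⁺] = 10^(−0.72) = 0.19 M, and Q = [Co²⁺]·P(H₂) / [H⁺]^2 = 27.5.
E = E° − (0.0592/2) log Q = 0.28 − (0.0592/2)(1.440) = 0.237 V.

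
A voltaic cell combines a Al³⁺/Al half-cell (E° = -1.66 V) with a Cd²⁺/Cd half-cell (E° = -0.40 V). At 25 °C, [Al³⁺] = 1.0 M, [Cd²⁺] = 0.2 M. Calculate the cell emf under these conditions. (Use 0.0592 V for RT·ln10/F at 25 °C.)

The Cd²⁺/Cd couple has the higher reduction potential and acts as the cathode, so E°_cell = -0.40 − (-1.66) = 1.26 V.
Balancing electrons gives n = 6; the reaction quotient is Q = [Al³⁺]^2/[Cd²⁺]^3 = 125.
At 25 °C, E = E° − (0.0592/n) log Q = 1.26 − (0.0592/6)(2.097) = 1.260 − 0.021 = 1.239 V.

1.24 V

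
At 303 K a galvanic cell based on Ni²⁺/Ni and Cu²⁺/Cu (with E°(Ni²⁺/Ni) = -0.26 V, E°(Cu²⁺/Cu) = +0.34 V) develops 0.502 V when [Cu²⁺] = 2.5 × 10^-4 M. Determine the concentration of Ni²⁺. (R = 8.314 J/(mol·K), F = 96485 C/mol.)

From the Nernst equation, ln Q = nF(E° − E)/RT = 2×96485×(0.60 − 0.502)/(8.314×303) = 7.507, so Q = 1820.
With Q = [Ni²⁺]/[Cu²⁺] and the known concentrations, [Ni²⁺] in the numerator gives [Ni²⁺] = 0.46 M.

0.46 M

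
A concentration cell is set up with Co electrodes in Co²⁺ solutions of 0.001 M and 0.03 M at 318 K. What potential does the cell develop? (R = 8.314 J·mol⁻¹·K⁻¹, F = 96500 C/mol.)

Both half-cells are Co²⁺/Co, so E°_cell = 0. The concentrated side is the cathode; the cell reaction moves Co²⁺ from high to low concentration with n = 2.
Q = [Co²⁺]_dilute/[Co²⁺]_conc = 0.001/0.03 = 0.0333.
E = 0 − (RT/nF) ln Q = −((8.314×318)/(2×96500))(-3.401) = 0.0466 V.

0.047 V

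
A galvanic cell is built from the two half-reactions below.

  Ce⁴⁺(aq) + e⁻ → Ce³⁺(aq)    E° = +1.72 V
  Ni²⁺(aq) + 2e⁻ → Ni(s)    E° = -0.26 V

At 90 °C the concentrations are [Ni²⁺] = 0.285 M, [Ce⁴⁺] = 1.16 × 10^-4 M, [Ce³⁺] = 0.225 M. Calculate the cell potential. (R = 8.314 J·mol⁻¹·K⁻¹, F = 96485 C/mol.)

1.76 V

The Ce⁴⁺/Ce³⁺ couple has the higher reduction potential and acts as the cathode, so E°_cell = +1.72 − (-0.26) = 1.98 V.
Balancing electrons gives n = 2; the reaction quotient is Q = [Ni²⁺]·[Ce³⁺]^2/[Ce⁴⁺]^2 = 1.07 × 10^6.
E = E° − (RT/nF) ln Q = 1.98 − (8.314×363)/(2×96485) × (13.885) = 1.980 − 0.217 = 1.763 V.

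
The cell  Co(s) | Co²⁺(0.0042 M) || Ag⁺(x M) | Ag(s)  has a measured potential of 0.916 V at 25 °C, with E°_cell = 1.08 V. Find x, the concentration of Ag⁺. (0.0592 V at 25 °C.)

From the Nernst equation, log Q = n(E° − E)/0.0592 = 2(1.08 − 0.916)/0.0592 = 5.541, so Q = 3.47 × 10^5.
With Q = [Co²⁺]/[Ag⁺]^2 and the known concentrations, [Ag⁺]^2 in the denominator gives [Ag⁺] = 1.1 × 10^-4 M.

1.1 × 10^-4 M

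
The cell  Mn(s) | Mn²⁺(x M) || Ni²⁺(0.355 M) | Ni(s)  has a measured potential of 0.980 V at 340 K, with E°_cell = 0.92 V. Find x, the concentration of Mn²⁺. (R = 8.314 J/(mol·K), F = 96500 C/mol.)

0.0059 M

From the Nernst equation, ln Q = nF(E° − E)/RT = 2×96500×(0.92 − 0.980)/(8.314×340) = -4.097, so Q = 0.0166.
With Q = [Mn²⁺]/[Ni²⁺] and the known concentrations, [Mn²⁺] in the numerator gives [Mn²⁺] = 0.0059 M.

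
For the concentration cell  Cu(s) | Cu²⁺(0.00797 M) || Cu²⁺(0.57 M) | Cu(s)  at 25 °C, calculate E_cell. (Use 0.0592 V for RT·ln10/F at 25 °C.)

0.055 V

Both half-cells are Cu²⁺/Cu, so E°_cell = 0. The concentrated side is the cathode; the cell reaction moves Cu²⁺ from high to low concentration with n = 2.
Q = [Cu²⁺]_dilute/[Cu²⁺]_conc = 0.00797/0.57 = 0.0140.
E = 0 − (0.0592/2) log Q = −(0.0592/2)(-1.854) = 0.0549 V.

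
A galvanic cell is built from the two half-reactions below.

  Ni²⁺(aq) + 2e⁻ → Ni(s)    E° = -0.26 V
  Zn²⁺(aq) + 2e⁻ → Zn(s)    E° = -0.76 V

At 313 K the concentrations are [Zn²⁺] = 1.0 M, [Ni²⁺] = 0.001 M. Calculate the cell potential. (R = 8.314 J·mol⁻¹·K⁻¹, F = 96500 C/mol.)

The Ni²⁺/Ni couple has the higher reduction potential and acts as the cathode, so E°_cell = -0.26 − (-0.76) = 0.50 V.
Balancing electrons gives n = 2; the reaction quotient is Q = [Zn²⁺]/[Ni²⁺] = 1000.
E = E° − (RT/nF) ln Q = 0.50 − (8.314×313)/(2×96500) × (6.908) = 0.500 − 0.093 = 0.407 V.

0.407 V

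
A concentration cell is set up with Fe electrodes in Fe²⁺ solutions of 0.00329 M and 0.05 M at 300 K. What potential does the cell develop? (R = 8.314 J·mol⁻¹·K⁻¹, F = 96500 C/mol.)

0.035 V

Both half-cells are Fe²⁺/Fe, so E°_cell = 0. The concentrated side is the cathode; the cell reaction moves Fe²⁺ from high to low concentration with n = 2.
Q = [Fe²⁺]_dilute/[Fe²⁺]_conc = 0.00329/0.05 = 0.0658.
E = 0 − (RT/nF) ln Q = −((8.314×300)/(2×96500))(-2.721) = 0.0352 V.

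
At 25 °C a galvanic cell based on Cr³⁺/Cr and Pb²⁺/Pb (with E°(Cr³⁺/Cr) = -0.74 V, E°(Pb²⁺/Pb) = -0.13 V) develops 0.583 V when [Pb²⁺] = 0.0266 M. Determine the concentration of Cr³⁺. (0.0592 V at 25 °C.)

0.1 M

From the Nernst equation, log Q = n(E° − E)/0.0592 = 6(0.61 − 0.583)/0.0592 = 2.736, so Q = 545.
With Q = [Cr³⁺]^2/[Pb²⁺]^3 and the known concentrations, [Cr³⁺]^2 in the numerator gives [Cr³⁺] = 0.1 M.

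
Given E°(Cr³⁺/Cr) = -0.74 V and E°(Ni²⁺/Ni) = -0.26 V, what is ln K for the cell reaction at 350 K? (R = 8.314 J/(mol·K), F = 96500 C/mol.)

ln K = 95.5

E°_cell = -0.26 − (-0.74) = 0.48 V, with n = 6 electrons transferred.
At equilibrium E = 0, so the Nernst equation gives ln K = nFE°/RT = (6)(96500)(0.48)/((8.314)(350)) = 95.51.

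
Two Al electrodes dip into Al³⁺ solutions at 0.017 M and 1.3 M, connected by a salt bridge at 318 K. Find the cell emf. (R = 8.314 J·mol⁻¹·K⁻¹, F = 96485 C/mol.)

0.040 V

Both half-cells are Al³⁺/Al, so E°_cell = 0. The concentrated side is the cathode; the cell reaction moves Al³⁺ from high to low concentration with n = 3.
Q = [Al³⁺]_dilute/[Al³⁺]_conc = 0.017/1.3 = 0.0131.
E = 0 − (RT/nF) ln Q = −((8.314×318)/(3×96485))(-4.337) = 0.0396 V.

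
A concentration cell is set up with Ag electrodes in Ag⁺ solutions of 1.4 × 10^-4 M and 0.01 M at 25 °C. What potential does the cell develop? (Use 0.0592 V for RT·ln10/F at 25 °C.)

0.11 V

Both half-cells are Ag⁺/Ag, so E°_cell = 0. The concentrated side is the cathode; the cell reaction moves Ag⁺ from high to low concentration with n = 1.
Q = [Ag⁺]_dilute/[Ag⁺]_conc = 1.4 × 10^-4/0.01 = 0.0140.
E = 0 − (0.0592/1) log Q = −(0.0592/1)(-1.854) = 0.1098 V.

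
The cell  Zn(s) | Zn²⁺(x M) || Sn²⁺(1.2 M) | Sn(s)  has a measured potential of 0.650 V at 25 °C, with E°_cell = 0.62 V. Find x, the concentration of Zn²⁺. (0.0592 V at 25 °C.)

0.12 M

From the Nernst equation, log Q = n(E° − E)/0.0592 = 2(0.62 − 0.650)/0.0592 = -1.014, so Q = 0.0969.
With Q = [Zn²⁺]/[Sn²⁺] and the known concentrations, [Zn²⁺] in the numerator gives [Zn²⁺] = 0.12 M.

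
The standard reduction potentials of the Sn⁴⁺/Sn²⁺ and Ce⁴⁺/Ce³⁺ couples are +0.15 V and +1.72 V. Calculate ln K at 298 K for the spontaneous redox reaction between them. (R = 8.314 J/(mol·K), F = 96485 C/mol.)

E°_cell = +1.72 − (+0.15) = 1.57 V, with n = 2 electrons transferred.
At equilibrium E = 0, so the Nernst equation gives ln K = nFE°/RT = (2)(96485)(1.57)/((8.314)(298)) = 122.28.

ln K = 122.3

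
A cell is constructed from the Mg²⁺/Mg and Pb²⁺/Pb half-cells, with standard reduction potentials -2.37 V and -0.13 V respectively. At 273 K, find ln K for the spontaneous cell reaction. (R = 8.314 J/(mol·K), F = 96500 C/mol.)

E°_cell = -0.13 − (-2.37) = 2.24 V, with n = 2 electrons transferred.
At equilibrium E = 0, so the Nernst equation gives ln K = nFE°/RT = (2)(96500)(2.24)/((8.314)(273)) = 190.47.

ln K = 190.5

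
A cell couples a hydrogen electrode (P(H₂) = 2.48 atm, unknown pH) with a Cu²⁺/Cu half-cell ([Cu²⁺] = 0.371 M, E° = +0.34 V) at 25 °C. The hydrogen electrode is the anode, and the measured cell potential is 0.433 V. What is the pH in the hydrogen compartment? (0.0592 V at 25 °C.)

E°_cell = 0.34 V and n = 2.
log Q = n(E° − E)/0.0592 = 2×(0.34 − 0.433)/0.0592 = -3.142.
With Q = [H⁺]^2 / ([Cu²⁺]·P(H₂)), solving for [H⁺] gives log[H⁺] = -1.589, so pH = 1.59.

pH = 1.59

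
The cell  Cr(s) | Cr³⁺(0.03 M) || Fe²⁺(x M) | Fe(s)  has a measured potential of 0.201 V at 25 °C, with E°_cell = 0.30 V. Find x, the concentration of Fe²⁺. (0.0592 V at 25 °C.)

4.4 × 10^-5 M

From the Nernst equation, log Q = n(E° − E)/0.0592 = 6(0.30 − 0.201)/0.0592 = 10.034, so Q = 1.08 × 10^10.
With Q = [Cr³⁺]^2/[Fe²⁺]^3 and the known concentrations, [Fe²⁺]^3 in the denominator gives [Fe²⁺] = 4.4 × 10^-5 M.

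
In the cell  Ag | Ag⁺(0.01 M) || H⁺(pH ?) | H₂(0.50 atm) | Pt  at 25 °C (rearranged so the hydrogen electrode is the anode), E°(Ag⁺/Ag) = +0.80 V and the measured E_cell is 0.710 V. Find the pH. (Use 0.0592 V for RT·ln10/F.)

pH = 0.63

E°_cell = 0.80 V and n = 2.
log Q = n(E° − E)/0.0592 = 2×(0.80 − 0.710)/0.0592 = 3.041.
With Q = [H⁺]^2 / ([Ag⁺]^2·P(H₂)), solving for [H⁺] gives log[H⁺] = -0.630, so pH = 0.63.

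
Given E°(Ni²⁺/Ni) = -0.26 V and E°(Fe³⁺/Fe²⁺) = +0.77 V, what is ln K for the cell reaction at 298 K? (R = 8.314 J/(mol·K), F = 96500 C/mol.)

ln K = 80.2

E°_cell = +0.77 − (-0.26) = 1.03 V, with n = 2 electrons transferred.
At equilibrium E = 0, so the Nernst equation gives ln K = nFE°/RT = (2)(96500)(1.03)/((8.314)(298)) = 80.24.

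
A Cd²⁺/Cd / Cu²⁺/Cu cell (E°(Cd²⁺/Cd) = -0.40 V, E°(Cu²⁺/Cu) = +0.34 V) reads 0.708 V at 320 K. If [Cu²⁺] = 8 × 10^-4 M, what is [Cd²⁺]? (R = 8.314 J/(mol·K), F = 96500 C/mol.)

0.0082 M

From the Nernst equation, ln Q = nF(E° − E)/RT = 2×96500×(0.74 − 0.708)/(8.314×320) = 2.321, so Q = 10.2.
With Q = [Cd²⁺]/[Cu²⁺] and the known concentrations, [Cd²⁺] in the numerator gives [Cd²⁺] = 0.0082 M.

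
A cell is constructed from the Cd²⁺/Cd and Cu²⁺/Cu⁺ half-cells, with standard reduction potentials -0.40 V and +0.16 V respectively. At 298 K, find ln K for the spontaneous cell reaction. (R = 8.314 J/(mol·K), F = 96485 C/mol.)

ln K = 43.6

E°_cell = +0.16 − (-0.40) = 0.56 V, with n = 2 electrons transferred.
At equilibrium E = 0, so the Nernst equation gives ln K = nFE°/RT = (2)(96485)(0.56)/((8.314)(298)) = 43.62.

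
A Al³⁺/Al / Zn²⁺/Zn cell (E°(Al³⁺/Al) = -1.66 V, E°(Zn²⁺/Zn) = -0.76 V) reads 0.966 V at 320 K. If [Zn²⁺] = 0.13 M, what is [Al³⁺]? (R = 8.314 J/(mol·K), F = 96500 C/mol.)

3.6 × 10^-5 M

From the Nernst equation, ln Q = nF(E° − E)/RT = 6×96500×(0.90 − 0.966)/(8.314×320) = -14.364, so Q = 5.78 × 10^-7.
With Q = [Al³⁺]^2/[Zn²⁺]^3 and the known concentrations, [Al³⁺]^2 in the numerator gives [Al³⁺] = 3.6 × 10^-5 M.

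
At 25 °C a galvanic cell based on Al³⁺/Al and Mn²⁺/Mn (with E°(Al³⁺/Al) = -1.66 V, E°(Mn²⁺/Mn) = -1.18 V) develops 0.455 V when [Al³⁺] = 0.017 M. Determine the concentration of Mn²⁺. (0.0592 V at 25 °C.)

0.0095 M

From the Nernst equation, log Q = n(E° − E)/0.0592 = 6(0.48 − 0.455)/0.0592 = 2.534, so Q = 342.
With Q = [Al³⁺]^2/[Mn²⁺]^3 and the known concentrations, [Mn²⁺]^3 in the denominator gives [Mn²⁺] = 0.0095 M.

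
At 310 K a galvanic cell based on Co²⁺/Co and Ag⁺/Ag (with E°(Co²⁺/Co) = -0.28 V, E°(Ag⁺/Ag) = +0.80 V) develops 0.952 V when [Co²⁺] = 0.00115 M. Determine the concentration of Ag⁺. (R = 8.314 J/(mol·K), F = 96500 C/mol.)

2.8 × 10^-4 M

From the Nernst equation, ln Q = nF(E° − E)/RT = 2×96500×(1.08 − 0.952)/(8.314×310) = 9.585, so Q = 1.45 × 10^4.
With Q = [Co²⁺]/[Ag⁺]^2 and the known concentrations, [Ag⁺]^2 in the denominator gives [Ag⁺] = 2.8 × 10^-4 M.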